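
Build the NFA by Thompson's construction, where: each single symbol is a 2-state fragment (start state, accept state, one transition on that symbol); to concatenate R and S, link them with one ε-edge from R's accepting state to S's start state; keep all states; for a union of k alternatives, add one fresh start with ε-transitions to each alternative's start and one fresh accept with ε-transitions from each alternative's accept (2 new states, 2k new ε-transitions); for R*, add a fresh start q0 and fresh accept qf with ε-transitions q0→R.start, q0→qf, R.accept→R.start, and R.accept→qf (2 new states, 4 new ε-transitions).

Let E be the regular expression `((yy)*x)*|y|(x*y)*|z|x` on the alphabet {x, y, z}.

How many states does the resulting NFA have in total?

26

Bottom-up over the parse tree:
Each of the 8 symbol leaves contributes a 2-state fragment.
  yy : 4 states
  (yy)* : 6 states
  (yy)*x : 8 states
  ((yy)*x)* : 10 states
  x* : 4 states
  x*y : 6 states
  (x*y)* : 8 states
  ((yy)*x)*|y|(x*y)*|z|x : 26 states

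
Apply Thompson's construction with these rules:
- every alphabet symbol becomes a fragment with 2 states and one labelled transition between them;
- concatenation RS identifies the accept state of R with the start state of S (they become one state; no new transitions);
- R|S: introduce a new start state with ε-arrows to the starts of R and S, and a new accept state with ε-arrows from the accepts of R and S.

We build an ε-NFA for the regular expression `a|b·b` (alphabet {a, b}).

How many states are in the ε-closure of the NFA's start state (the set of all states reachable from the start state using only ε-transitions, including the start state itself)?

3

Work bottom-up. For each fragment F, track |ε-closure(F.start)| and whether F's accept lies in that closure (i.e. whether F accepts ε). A single-symbol fragment has closure size 1 and does not accept ε.
  b·b — |closure| equals the left operand's closure size = 1 (its accept is not ε-reachable, so the closure stops there)
  a|b·b — new start ε-reaches every alternative's start; none of them accept ε, so the new accept is not reached: |closure| = 1 + 1 + 1 = 3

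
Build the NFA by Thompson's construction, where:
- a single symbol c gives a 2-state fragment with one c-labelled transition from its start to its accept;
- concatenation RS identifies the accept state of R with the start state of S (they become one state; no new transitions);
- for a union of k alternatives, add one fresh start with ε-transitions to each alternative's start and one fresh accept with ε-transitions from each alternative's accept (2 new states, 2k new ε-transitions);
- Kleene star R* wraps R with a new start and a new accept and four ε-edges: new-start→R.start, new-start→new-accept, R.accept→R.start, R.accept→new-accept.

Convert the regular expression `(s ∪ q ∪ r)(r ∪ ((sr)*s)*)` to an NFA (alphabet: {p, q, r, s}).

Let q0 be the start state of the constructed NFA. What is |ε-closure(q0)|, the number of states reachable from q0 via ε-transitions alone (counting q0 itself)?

4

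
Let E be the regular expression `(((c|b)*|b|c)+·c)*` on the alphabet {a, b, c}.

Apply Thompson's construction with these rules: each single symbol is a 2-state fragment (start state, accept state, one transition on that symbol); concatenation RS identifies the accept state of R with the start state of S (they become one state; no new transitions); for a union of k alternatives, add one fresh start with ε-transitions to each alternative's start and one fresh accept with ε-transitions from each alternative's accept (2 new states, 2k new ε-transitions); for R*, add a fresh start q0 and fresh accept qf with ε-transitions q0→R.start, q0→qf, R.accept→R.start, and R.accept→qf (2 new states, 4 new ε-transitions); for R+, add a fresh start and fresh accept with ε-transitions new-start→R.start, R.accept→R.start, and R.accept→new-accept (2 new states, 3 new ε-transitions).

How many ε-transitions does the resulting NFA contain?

Per subexpression:
Each of the 5 symbol leaves contributes 0 ε-transitions.
  c|b : 4 ε-transitions
  (c|b)* : 8 ε-transitions
  (c|b)*|b|c : 14 ε-transitions
  ((c|b)*|b|c)+ : 17 ε-transitions
  ((c|b)*|b|c)+·c : 17 ε-transitions
  (((c|b)*|b|c)+·c)* : 21 ε-transitions

21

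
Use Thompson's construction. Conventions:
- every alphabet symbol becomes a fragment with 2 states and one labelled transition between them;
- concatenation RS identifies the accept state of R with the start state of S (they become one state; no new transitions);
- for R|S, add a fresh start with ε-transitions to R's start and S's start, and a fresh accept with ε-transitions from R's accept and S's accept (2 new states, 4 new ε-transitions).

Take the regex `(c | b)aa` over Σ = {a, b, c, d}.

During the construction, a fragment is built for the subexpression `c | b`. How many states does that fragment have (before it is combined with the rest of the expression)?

Fragment for `c | b`:
Each of the 2 symbol leaves contributes a 2-state fragment.
  c | b — 6 states

6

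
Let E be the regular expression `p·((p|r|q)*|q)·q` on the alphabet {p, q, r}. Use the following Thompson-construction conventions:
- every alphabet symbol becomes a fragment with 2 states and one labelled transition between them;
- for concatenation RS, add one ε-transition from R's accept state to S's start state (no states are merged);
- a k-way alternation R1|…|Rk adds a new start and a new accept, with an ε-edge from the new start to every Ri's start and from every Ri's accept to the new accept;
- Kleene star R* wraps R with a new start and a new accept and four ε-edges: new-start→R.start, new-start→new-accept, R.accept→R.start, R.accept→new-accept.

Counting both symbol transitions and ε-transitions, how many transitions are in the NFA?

22

Building bottom-up:
Each of the 6 symbol leaves contributes 1 transition (1 symbol, 0 ε).
  p|r|q = 9 transitions (3 symbol, 6 ε)
  (p|r|q)* = 13 transitions (3 symbol, 10 ε)
  (p|r|q)*|q = 18 transitions (4 symbol, 14 ε)
  p·((p|r|q)*|q)·q = 22 transitions (6 symbol, 16 ε)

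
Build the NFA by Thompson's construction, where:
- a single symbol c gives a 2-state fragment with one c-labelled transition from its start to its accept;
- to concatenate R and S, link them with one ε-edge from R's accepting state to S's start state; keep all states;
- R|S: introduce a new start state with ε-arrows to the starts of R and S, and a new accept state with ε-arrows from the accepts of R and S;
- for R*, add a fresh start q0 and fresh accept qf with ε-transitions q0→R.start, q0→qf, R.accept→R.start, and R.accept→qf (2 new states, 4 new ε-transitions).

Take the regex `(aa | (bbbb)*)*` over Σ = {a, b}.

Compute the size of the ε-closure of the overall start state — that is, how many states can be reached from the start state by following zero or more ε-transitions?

Compute the ε-closure size of each fragment's start state recursively; a symbol fragment's start has no outgoing ε-edge, so its closure is just itself (size 1).
  aa : same as the first factor's closure: |closure| = 1
  bbbb : |closure| equals the left operand's closure size = 1 (its accept is not ε-reachable, so the closure stops there)
  (bbbb)* : |closure| = 1 (new start) + 1 (body) + 1 (new accept) = 3
  aa | (bbbb)* : new start ε-reaches every alternative's start; at least one alternative accepts ε, so the union's new accept is reached too: |closure| = 1 + 1 + 3 + 1 = 6
  (aa | (bbbb)*)* : the star's fresh start ε-reaches both the body's start and the fresh accept: |closure| = 2 + 6 = 8

8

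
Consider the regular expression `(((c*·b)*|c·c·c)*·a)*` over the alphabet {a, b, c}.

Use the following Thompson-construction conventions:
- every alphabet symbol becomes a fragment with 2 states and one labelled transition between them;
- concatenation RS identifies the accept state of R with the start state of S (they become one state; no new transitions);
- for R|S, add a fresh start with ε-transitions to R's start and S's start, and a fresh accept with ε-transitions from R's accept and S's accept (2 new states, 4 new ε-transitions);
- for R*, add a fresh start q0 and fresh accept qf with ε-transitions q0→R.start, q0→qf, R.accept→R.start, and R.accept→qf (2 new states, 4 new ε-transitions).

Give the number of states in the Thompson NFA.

18

Per subexpression:
Each of the 6 symbol leaves contributes a 2-state fragment.
  c* — 4 states
  c*·b — 5 states
  (c*·b)* — 7 states
  c·c·c — 4 states
  (c*·b)*|c·c·c — 13 states
  ((c*·b)*|c·c·c)* — 15 states
  ((c*·b)*|c·c·c)*·a — 16 states
  (((c*·b)*|c·c·c)*·a)* — 18 states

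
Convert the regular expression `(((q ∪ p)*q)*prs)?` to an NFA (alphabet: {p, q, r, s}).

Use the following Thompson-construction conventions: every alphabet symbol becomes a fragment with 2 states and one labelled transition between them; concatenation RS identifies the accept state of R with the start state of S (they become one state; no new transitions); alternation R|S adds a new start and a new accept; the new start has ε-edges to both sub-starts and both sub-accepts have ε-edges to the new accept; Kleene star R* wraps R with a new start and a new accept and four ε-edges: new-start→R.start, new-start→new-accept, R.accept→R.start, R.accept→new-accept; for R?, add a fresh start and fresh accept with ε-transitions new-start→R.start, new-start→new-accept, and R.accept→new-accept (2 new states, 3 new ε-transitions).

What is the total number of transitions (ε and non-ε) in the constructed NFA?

Per subexpression:
Each of the 6 symbol leaves contributes 1 transition (1 symbol, 0 ε).
  q ∪ p : 6 transitions (2 symbol, 4 ε)
  (q ∪ p)* : 10 transitions (2 symbol, 8 ε)
  (q ∪ p)*q : 11 transitions (3 symbol, 8 ε)
  ((q ∪ p)*q)* : 15 transitions (3 symbol, 12 ε)
  ((q ∪ p)*q)*prs : 18 transitions (6 symbol, 12 ε)
  (((q ∪ p)*q)*prs)? : 21 transitions (6 symbol, 15 ε)

21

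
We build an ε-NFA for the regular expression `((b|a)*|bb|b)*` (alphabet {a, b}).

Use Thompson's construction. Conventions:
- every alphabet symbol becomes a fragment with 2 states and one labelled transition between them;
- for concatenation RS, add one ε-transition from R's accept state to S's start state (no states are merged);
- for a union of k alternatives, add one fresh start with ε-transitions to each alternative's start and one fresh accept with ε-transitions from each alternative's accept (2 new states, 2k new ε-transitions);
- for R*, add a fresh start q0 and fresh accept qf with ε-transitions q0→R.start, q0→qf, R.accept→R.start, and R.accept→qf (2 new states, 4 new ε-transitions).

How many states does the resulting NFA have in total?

18

Bottom-up over the parse tree:
Each of the 5 symbol leaves contributes a 2-state fragment.
  b|a → 6 states
  (b|a)* → 8 states
  bb → 4 states
  (b|a)*|bb|b → 16 states
  ((b|a)*|bb|b)* → 18 states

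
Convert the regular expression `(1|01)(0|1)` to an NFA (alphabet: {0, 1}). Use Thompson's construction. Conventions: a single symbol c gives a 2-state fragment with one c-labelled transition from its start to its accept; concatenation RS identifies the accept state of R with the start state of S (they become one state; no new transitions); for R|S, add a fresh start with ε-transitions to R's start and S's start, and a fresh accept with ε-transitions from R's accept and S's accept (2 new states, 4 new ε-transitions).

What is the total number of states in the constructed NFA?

12

Recursing over subexpressions:
Each of the 5 symbol leaves contributes a 2-state fragment.
  01 = 3 states
  1|01 = 7 states
  0|1 = 6 states
  (1|01)(0|1) = 12 states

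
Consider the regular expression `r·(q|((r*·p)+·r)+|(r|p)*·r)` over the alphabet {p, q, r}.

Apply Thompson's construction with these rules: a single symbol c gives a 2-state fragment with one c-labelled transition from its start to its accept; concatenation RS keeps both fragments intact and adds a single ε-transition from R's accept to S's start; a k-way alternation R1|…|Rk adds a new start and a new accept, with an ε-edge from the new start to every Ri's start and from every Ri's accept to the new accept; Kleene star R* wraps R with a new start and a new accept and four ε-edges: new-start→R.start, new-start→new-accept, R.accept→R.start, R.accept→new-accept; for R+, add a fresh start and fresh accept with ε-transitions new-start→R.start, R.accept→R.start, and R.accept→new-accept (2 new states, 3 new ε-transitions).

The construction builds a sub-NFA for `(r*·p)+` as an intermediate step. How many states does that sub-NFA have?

8

Fragment for `(r*·p)+`:
Each of the 2 symbol leaves contributes a 2-state fragment.
  r* → 4 states
  r*·p → 6 states
  (r*·p)+ → 8 states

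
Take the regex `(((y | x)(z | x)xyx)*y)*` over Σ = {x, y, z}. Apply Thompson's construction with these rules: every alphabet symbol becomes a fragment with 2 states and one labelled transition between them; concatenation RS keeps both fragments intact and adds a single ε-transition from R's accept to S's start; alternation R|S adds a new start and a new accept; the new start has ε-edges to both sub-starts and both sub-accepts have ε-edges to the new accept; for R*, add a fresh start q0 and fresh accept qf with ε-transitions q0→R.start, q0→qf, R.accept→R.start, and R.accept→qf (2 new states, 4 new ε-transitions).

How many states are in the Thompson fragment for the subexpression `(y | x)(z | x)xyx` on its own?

18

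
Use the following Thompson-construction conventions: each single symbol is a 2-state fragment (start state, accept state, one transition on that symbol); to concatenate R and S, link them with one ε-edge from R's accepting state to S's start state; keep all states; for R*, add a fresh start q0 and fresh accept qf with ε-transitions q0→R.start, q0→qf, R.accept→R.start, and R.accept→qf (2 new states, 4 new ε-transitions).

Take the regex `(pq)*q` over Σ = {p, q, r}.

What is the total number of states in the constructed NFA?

Recursing over subexpressions:
Each of the 3 symbol leaves contributes a 2-state fragment.
  pq → 4 states
  (pq)* → 6 states
  (pq)*q → 8 states

8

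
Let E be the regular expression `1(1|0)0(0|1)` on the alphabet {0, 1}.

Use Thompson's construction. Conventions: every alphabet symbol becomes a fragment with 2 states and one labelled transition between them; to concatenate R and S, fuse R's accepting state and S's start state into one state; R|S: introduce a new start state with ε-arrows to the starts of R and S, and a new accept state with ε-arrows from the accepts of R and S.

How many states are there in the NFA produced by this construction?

Bottom-up over the parse tree:
Each of the 6 symbol leaves contributes a 2-state fragment.
  1|0 — 6 states
  0|1 — 6 states
  1(1|0)0(0|1) — 13 states

13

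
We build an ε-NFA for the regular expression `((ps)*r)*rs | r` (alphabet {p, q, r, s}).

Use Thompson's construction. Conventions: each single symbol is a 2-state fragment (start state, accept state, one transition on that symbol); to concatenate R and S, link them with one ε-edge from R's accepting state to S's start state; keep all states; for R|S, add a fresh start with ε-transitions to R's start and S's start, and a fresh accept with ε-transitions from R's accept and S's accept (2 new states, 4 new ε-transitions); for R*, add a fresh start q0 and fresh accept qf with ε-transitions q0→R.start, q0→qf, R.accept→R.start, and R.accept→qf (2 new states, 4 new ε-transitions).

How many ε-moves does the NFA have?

Per subexpression:
Each of the 6 symbol leaves contributes 0 ε-transitions.
  ps = 1 ε-transition
  (ps)* = 5 ε-transitions
  (ps)*r = 6 ε-transitions
  ((ps)*r)* = 10 ε-transitions
  ((ps)*r)*rs = 12 ε-transitions
  ((ps)*r)*rs | r = 16 ε-transitions

16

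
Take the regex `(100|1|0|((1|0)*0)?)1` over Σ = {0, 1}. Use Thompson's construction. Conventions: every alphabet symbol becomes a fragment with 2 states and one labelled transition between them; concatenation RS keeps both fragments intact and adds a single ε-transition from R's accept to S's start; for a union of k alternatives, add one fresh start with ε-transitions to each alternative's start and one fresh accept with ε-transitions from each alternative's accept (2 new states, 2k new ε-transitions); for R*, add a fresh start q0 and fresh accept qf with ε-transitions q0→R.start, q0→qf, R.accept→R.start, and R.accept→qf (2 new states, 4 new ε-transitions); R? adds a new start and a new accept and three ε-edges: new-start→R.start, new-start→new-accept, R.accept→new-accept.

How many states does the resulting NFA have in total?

By structural recursion:
Each of the 9 symbol leaves contributes a 2-state fragment.
  100 : 6 states
  1|0 : 6 states
  (1|0)* : 8 states
  (1|0)*0 : 10 states
  ((1|0)*0)? : 12 states
  100|1|0|((1|0)*0)? : 24 states
  (100|1|0|((1|0)*0)?)1 : 26 states

26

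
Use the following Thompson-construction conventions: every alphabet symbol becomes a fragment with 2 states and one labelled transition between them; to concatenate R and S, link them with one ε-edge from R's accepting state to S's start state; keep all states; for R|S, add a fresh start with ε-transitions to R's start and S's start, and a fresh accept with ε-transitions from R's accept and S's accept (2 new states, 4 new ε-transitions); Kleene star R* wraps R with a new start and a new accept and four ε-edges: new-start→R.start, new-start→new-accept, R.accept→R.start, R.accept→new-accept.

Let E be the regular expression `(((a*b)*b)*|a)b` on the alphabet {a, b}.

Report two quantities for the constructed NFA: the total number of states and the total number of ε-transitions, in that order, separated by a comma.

Building bottom-up:
Each of the 5 symbol leaves contributes 2 states and 0 ε-transitions.
  a* = 4 states, 4 ε-transitions
  a*b = 6 states, 5 ε-transitions
  (a*b)* = 8 states, 9 ε-transitions
  (a*b)*b = 10 states, 10 ε-transitions
  ((a*b)*b)* = 12 states, 14 ε-transitions
  ((a*b)*b)*|a = 16 states, 18 ε-transitions
  (((a*b)*b)*|a)b = 18 states, 19 ε-transitions

18, 19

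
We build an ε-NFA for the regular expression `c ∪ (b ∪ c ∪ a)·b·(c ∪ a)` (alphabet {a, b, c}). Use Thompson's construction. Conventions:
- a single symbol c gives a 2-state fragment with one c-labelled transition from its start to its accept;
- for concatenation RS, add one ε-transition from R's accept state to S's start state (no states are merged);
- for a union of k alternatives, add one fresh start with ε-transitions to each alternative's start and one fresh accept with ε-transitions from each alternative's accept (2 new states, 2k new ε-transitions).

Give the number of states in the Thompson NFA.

20

Building bottom-up:
Each of the 7 symbol leaves contributes a 2-state fragment.
  b ∪ c ∪ a — 8 states
  c ∪ a — 6 states
  (b ∪ c ∪ a)·b·(c ∪ a) — 16 states
  c ∪ (b ∪ c ∪ a)·b·(c ∪ a) — 20 states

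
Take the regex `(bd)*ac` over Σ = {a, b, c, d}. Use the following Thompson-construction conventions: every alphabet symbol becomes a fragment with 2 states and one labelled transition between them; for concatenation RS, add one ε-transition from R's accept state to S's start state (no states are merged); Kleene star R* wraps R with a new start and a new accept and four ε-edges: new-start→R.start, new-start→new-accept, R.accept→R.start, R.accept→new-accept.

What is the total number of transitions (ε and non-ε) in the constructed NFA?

11

Recursing over subexpressions:
Each of the 4 symbol leaves contributes 1 transition (1 symbol, 0 ε).
  bd = 3 transitions (2 symbol, 1 ε)
  (bd)* = 7 transitions (2 symbol, 5 ε)
  (bd)*ac = 11 transitions (4 symbol, 7 ε)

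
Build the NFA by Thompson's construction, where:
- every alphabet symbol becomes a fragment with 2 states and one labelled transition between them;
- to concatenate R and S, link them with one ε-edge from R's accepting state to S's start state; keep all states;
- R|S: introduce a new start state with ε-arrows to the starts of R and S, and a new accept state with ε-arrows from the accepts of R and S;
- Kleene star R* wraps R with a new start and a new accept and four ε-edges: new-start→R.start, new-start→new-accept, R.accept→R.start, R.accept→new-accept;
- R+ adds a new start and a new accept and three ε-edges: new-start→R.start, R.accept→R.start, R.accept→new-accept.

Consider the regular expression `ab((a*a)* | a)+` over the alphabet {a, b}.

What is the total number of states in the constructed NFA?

Per subexpression:
Each of the 5 symbol leaves contributes a 2-state fragment.
  a* = 4 states
  a*a = 6 states
  (a*a)* = 8 states
  (a*a)* | a = 12 states
  ((a*a)* | a)+ = 14 states
  ab((a*a)* | a)+ = 18 states

18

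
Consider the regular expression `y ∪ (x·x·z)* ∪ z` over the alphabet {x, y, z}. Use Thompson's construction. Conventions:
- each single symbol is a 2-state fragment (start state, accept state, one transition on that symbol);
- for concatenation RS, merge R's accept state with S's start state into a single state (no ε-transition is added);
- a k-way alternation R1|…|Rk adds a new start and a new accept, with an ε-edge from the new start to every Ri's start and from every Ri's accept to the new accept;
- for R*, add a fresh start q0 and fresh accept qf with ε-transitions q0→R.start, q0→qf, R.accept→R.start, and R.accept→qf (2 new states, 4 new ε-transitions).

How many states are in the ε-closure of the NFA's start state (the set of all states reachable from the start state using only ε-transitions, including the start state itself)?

7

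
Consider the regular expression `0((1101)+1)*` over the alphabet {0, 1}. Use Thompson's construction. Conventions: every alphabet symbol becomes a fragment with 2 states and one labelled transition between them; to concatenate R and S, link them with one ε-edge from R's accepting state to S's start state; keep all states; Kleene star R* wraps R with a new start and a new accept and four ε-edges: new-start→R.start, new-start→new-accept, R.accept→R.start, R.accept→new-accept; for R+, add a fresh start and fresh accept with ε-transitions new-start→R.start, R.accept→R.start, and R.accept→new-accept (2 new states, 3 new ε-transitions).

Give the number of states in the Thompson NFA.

16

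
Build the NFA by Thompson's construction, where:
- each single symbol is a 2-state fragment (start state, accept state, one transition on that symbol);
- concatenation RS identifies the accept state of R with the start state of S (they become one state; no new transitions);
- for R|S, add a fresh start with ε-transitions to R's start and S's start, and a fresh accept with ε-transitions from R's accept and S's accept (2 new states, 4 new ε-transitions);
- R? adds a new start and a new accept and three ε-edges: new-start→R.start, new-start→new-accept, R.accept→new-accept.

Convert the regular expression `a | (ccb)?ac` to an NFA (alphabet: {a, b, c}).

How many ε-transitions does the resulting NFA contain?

7

Building bottom-up:
Each of the 6 symbol leaves contributes 0 ε-transitions.
  ccb — 0 ε-transitions
  (ccb)? — 3 ε-transitions
  (ccb)?ac — 3 ε-transitions
  a | (ccb)?ac — 7 ε-transitions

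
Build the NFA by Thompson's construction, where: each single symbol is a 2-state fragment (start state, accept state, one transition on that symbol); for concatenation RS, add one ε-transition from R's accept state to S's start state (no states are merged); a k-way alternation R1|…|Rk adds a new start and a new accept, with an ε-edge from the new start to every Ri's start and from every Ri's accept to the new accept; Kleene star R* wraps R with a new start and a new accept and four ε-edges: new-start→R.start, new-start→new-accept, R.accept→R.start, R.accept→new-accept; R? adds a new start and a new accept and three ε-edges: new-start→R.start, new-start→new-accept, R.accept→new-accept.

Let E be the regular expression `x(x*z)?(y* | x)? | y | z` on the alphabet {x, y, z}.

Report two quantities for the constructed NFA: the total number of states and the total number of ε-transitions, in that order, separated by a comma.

Recursing over subexpressions:
Each of the 7 symbol leaves contributes 2 states and 0 ε-transitions.
  x* : 4 states, 4 ε-transitions
  x*z : 6 states, 5 ε-transitions
  (x*z)? : 8 states, 8 ε-transitions
  y* : 4 states, 4 ε-transitions
  y* | x : 8 states, 8 ε-transitions
  (y* | x)? : 10 states, 11 ε-transitions
  x(x*z)?(y* | x)? : 20 states, 21 ε-transitions
  x(x*z)?(y* | x)? | y | z : 26 states, 27 ε-transitions

26, 27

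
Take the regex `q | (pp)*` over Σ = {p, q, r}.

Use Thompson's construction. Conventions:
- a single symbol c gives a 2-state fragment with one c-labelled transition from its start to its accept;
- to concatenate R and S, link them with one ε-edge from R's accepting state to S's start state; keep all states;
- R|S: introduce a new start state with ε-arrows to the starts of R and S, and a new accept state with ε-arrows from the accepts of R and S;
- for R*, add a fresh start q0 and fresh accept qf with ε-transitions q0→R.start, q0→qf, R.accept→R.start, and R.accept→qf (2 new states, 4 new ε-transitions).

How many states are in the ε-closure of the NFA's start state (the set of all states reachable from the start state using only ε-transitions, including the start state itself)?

6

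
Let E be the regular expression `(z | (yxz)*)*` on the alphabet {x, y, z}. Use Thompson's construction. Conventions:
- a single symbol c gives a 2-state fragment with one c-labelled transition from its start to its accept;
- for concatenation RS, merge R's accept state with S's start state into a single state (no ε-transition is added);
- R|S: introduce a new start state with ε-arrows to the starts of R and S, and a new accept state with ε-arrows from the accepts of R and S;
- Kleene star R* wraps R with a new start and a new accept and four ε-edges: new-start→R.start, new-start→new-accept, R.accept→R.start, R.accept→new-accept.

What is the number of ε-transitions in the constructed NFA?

12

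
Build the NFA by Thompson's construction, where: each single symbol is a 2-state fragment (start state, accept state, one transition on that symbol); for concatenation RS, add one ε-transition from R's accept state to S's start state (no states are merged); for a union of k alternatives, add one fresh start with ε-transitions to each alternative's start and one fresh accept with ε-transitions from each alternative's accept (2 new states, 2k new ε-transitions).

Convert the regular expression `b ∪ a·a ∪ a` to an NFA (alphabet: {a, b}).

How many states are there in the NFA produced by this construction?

Bottom-up over the parse tree:
Each of the 4 symbol leaves contributes a 2-state fragment.
  a·a — 4 states
  b ∪ a·a ∪ a — 10 states

10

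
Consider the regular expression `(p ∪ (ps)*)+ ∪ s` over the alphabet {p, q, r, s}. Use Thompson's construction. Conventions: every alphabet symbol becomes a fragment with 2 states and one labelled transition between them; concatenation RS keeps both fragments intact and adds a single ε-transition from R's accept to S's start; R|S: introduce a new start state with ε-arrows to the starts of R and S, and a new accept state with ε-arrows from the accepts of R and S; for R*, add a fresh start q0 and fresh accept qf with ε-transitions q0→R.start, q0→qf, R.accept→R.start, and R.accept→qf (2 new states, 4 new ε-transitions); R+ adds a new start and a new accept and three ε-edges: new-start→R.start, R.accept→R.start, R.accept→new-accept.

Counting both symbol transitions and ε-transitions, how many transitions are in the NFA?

20

Building bottom-up:
Each of the 4 symbol leaves contributes 1 transition (1 symbol, 0 ε).
  ps — 3 transitions (2 symbol, 1 ε)
  (ps)* — 7 transitions (2 symbol, 5 ε)
  p ∪ (ps)* — 12 transitions (3 symbol, 9 ε)
  (p ∪ (ps)*)+ — 15 transitions (3 symbol, 12 ε)
  (p ∪ (ps)*)+ ∪ s — 20 transitions (4 symbol, 16 ε)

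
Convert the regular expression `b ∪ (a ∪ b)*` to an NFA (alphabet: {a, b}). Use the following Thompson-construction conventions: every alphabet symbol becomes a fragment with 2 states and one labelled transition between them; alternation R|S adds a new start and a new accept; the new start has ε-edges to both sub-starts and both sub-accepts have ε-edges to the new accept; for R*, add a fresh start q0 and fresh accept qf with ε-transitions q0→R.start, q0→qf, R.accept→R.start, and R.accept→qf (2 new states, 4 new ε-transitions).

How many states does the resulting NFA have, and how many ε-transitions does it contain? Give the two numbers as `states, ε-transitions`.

Per subexpression:
Each of the 3 symbol leaves contributes 2 states and 0 ε-transitions.
  a ∪ b : 6 states, 4 ε-transitions
  (a ∪ b)* : 8 states, 8 ε-transitions
  b ∪ (a ∪ b)* : 12 states, 12 ε-transitions

12, 12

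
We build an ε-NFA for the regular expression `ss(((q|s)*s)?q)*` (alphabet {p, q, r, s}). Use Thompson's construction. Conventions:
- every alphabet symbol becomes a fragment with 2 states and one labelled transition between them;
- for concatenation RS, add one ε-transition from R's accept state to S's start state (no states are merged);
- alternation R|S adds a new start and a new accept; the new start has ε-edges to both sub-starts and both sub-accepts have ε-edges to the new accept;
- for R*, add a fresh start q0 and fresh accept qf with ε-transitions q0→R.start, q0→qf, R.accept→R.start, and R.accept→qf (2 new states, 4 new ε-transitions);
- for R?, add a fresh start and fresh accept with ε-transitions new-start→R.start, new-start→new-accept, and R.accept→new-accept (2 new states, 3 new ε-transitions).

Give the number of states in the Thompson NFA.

20

Per subexpression:
Each of the 6 symbol leaves contributes a 2-state fragment.
  q|s — 6 states
  (q|s)* — 8 states
  (q|s)*s — 10 states
  ((q|s)*s)? — 12 states
  ((q|s)*s)?q — 14 states
  (((q|s)*s)?q)* — 16 states
  ss(((q|s)*s)?q)* — 20 states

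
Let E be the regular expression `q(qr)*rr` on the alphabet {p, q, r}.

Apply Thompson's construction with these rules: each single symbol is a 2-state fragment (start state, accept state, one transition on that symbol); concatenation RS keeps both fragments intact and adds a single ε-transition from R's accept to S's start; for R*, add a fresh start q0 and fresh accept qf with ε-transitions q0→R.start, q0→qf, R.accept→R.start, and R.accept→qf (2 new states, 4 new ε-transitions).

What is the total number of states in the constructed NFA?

12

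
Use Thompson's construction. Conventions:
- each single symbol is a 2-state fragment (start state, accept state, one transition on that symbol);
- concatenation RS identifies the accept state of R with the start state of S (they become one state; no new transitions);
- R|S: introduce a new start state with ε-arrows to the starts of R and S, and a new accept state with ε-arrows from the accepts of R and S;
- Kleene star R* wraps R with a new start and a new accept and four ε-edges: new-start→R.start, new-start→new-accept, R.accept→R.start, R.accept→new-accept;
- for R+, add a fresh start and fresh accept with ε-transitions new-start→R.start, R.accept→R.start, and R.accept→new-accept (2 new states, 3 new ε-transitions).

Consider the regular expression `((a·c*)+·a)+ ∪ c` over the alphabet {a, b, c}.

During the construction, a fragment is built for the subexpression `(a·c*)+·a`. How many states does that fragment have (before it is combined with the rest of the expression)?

Fragment for `(a·c*)+·a`:
Each of the 3 symbol leaves contributes a 2-state fragment.
  c* — 4 states
  a·c* — 5 states
  (a·c*)+ — 7 states
  (a·c*)+·a — 8 states

8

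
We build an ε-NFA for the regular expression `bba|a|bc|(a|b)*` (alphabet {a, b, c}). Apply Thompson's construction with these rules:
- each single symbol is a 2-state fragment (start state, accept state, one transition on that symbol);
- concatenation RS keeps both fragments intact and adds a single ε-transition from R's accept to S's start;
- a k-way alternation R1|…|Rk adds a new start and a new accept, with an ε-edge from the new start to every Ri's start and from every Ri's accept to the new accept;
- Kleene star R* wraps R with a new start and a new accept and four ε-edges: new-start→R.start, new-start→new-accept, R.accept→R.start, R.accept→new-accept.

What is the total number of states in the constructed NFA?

22

Per subexpression:
Each of the 8 symbol leaves contributes a 2-state fragment.
  bba : 6 states
  bc : 4 states
  a|b : 6 states
  (a|b)* : 8 states
  bba|a|bc|(a|b)* : 22 states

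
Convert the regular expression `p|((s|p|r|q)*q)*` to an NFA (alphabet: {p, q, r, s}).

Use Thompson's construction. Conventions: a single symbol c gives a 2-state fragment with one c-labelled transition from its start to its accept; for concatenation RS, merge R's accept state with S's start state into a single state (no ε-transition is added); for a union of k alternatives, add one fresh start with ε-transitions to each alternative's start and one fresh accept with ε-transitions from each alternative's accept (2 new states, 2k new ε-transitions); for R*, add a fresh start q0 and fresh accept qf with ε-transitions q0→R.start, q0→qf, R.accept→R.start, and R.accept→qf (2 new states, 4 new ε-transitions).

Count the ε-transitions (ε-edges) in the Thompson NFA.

Recursing over subexpressions:
Each of the 6 symbol leaves contributes 0 ε-transitions.
  s|p|r|q → 8 ε-transitions
  (s|p|r|q)* → 12 ε-transitions
  (s|p|r|q)*q → 12 ε-transitions
  ((s|p|r|q)*q)* → 16 ε-transitions
  p|((s|p|r|q)*q)* → 20 ε-transitions

20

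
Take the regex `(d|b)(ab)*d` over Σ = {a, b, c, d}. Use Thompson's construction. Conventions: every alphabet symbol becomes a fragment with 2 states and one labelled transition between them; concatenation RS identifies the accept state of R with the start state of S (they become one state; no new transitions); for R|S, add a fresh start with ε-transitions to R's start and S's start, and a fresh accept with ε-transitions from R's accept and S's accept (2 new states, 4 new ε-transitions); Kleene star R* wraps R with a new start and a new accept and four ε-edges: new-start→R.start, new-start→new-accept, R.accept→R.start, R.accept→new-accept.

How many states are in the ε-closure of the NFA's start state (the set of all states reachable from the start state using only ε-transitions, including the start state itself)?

3

Compute the ε-closure size of each fragment's start state recursively; a symbol fragment's start has no outgoing ε-edge, so its closure is just itself (size 1).
  d|b — new start ε-reaches every alternative's start; none of them accept ε, so the new accept is not reached: |ε-closure| = 1 + 1 + 1 = 3
  ab — |ε-closure| equals the left operand's closure size = 1 (its accept is not ε-reachable, so the closure stops there)
  (ab)* — the star's fresh start ε-reaches both the body's start and the fresh accept: |ε-closure| = 2 + 1 = 3
  (d|b)(ab)*d — same as the first factor's closure: |ε-closure| = 3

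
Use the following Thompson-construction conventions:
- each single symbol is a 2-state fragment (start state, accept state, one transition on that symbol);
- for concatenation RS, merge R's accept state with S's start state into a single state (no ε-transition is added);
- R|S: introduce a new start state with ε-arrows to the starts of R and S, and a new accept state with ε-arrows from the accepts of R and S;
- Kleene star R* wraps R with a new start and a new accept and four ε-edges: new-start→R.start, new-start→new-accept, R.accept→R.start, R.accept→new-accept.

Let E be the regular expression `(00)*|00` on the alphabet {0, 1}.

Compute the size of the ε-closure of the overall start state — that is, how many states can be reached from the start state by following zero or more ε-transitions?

6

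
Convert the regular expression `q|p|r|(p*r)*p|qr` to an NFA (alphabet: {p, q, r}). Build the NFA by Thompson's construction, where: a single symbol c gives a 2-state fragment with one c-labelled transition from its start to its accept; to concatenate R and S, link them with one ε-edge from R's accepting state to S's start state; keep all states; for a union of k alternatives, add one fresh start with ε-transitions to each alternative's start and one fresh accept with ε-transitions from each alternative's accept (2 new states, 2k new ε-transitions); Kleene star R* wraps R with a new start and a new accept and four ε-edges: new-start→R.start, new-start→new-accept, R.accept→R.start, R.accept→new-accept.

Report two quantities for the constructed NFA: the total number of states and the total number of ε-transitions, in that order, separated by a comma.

22, 21

By structural recursion:
Each of the 8 symbol leaves contributes 2 states and 0 ε-transitions.
  p* — 4 states, 4 ε-transitions
  p*r — 6 states, 5 ε-transitions
  (p*r)* — 8 states, 9 ε-transitions
  (p*r)*p — 10 states, 10 ε-transitions
  qr — 4 states, 1 ε-transition
  q|p|r|(p*r)*p|qr — 22 states, 21 ε-transitions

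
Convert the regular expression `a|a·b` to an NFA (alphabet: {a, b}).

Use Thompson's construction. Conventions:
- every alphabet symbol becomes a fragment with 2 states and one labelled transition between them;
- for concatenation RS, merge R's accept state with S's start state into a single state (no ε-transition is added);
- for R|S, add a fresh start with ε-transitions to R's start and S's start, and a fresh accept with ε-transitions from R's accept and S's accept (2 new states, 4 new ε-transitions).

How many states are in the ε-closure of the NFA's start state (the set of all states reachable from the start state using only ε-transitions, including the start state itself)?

Work bottom-up. For each fragment F, track |ε-closure(F.start)| and whether F's accept lies in that closure (i.e. whether F accepts ε). A single-symbol fragment has closure size 1 and does not accept ε.
  a·b — same as the first factor's closure: |closure| = 1
  a|a·b — new start ε-reaches every alternative's start; none of them accept ε, so the new accept is not reached: |closure| = 1 + 1 + 1 = 3

3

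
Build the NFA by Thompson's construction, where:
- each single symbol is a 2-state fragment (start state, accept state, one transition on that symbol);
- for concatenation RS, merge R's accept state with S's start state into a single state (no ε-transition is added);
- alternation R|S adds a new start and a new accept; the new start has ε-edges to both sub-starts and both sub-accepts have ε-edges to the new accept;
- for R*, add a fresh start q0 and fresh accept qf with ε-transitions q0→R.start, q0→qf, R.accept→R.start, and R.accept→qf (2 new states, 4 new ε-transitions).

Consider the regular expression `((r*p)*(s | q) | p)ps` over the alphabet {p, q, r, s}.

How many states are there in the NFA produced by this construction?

By structural recursion:
Each of the 7 symbol leaves contributes a 2-state fragment.
  r* = 4 states
  r*p = 5 states
  (r*p)* = 7 states
  s | q = 6 states
  (r*p)*(s | q) = 12 states
  (r*p)*(s | q) | p = 16 states
  ((r*p)*(s | q) | p)ps = 18 states

18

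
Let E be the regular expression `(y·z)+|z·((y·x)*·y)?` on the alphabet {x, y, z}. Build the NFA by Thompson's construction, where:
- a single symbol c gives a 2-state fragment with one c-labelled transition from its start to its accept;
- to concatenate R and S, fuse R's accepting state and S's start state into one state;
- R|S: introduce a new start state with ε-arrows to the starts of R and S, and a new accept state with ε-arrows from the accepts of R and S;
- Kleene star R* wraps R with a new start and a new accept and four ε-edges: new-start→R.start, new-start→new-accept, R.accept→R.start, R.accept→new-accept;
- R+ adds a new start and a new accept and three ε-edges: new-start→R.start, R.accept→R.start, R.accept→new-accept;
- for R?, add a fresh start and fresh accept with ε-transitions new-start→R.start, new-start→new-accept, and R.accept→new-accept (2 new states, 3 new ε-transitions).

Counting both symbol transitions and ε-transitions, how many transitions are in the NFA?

Building bottom-up:
Each of the 6 symbol leaves contributes 1 transition (1 symbol, 0 ε).
  y·z = 2 transitions (2 symbol, 0 ε)
  (y·z)+ = 5 transitions (2 symbol, 3 ε)
  y·x = 2 transitions (2 symbol, 0 ε)
  (y·x)* = 6 transitions (2 symbol, 4 ε)
  (y·x)*·y = 7 transitions (3 symbol, 4 ε)
  ((y·x)*·y)? = 10 transitions (3 symbol, 7 ε)
  z·((y·x)*·y)? = 11 transitions (4 symbol, 7 ε)
  (y·z)+|z·((y·x)*·y)? = 20 transitions (6 symbol, 14 ε)

20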